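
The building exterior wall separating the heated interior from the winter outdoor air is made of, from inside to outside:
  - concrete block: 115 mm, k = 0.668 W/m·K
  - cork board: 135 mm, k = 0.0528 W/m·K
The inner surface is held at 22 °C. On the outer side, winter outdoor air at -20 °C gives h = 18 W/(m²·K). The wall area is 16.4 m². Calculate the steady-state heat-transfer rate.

Q ≈ 247 W

Thermal resistances in series:
R_concrete block = L/(kA) = 0.115/(0.668×16.4) = 0.0105 K/W
R_cork board = L/(kA) = 0.135/(0.0528×16.4) = 0.1559 K/W
R_outer film = 1/(h_o·A) = 1/(18×16.4) = 0.003388 K/W
R_total = 0.1698 K/W
Q = ΔT / R_total = 42 / 0.1698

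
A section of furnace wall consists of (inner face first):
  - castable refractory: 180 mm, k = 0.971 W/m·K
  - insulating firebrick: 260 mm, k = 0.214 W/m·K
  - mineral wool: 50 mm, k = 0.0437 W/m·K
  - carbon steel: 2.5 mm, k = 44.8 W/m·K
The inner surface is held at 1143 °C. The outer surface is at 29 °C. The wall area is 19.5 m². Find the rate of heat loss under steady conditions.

Q ≈ 8540 W

Thermal resistances in series:
R_castable refractory = L/(kA) = 0.18/(0.971×19.5) = 0.009506 K/W
R_insulating firebrick = L/(kA) = 0.26/(0.214×19.5) = 0.06231 K/W
R_mineral wool = L/(kA) = 0.05/(0.0437×19.5) = 0.05868 K/W
R_carbon steel = L/(kA) = 0.0025/(44.8×19.5) = 2.862×10^-6 K/W
R_total = 0.1305 K/W
Q = ΔT / R_total = 1114 / 0.1305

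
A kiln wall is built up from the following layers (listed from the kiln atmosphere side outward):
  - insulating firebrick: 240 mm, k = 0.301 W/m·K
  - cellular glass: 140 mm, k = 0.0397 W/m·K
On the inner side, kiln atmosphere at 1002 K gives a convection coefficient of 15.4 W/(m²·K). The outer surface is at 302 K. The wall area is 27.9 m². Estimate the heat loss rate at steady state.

Q ≈ 4450 W

Model the wall as resistances in series:
R_inner film = 1/(h_i·A) = 1/(15.4×27.9) = 0.002327 K/W
R_insulating firebrick = L/(kA) = 0.24/(0.301×27.9) = 0.02858 K/W
R_cellular glass = L/(kA) = 0.14/(0.0397×27.9) = 0.1264 K/W
R_total = 0.1573 K/W
Q = ΔT / R_total = 700 / 0.1573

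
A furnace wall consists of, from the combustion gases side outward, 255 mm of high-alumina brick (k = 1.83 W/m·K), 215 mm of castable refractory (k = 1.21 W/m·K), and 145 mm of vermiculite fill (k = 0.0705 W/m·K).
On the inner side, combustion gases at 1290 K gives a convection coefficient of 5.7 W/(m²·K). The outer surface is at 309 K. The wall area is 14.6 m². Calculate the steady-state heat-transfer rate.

Using the resistance-network approach (series):
R_inner film = 1/(h_i·A) = 1/(5.7×14.6) = 0.01202 K/W
R_high-alumina brick = L/(kA) = 0.255/(1.83×14.6) = 0.009544 K/W
R_castable refractory = L/(kA) = 0.215/(1.21×14.6) = 0.01217 K/W
R_vermiculite fill = L/(kA) = 0.145/(0.0705×14.6) = 0.1409 K/W
R_total = 0.1746 K/W
Q = ΔT / R_total = 981 / 0.1746

Q ≈ 5620 W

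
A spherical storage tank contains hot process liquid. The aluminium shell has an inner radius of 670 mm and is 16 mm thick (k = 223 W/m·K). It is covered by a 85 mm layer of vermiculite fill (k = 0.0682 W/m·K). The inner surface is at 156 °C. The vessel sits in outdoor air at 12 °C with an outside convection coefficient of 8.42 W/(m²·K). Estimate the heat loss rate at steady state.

Q ≈ 708 W

Spherical conduction: R = (1/r_in − 1/r_out)/(4πk) per layer; series-sum.
R_aluminium shell = (1/0.67 − 1/0.686)/(4π×223) = 1.242×10^-5 K/W
R_vermiculite fill = (1/0.686 − 1/0.771)/(4π×0.0682) = 0.1875 K/W
R_outer film = 1/(h·4πr_o²) = 1/(8.42×4π×0.771²) = 0.0159 K/W
R_total = 0.2034 K/W
Q = ΔT/R_total = 144/0.2034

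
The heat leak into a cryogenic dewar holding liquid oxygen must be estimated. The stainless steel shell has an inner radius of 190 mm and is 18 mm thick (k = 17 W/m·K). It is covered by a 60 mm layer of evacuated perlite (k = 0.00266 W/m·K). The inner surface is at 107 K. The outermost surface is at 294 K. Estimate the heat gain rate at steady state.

Q ≈ 5.81 W

Spherical conduction: R = (1/r_in − 1/r_out)/(4πk) per layer; series-sum.
R_stainless steel shell = (1/0.19 − 1/0.208)/(4π×17) = 0.002132 K/W
R_evacuated perlite = (1/0.208 − 1/0.268)/(4π×0.00266) = 32.2 K/W
R_total = 32.2 K/W
Q = ΔT/R_total = 187/32.2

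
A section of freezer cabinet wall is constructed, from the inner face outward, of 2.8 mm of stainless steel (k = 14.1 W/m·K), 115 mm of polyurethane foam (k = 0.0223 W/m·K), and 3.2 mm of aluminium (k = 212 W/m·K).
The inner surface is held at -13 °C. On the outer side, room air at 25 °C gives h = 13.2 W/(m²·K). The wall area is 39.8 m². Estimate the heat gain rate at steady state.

Using the resistance-network approach (series):
R_stainless steel = L/(kA) = 0.0028/(14.1×39.8) = 4.989×10^-6 K/W
R_polyurethane foam = L/(kA) = 0.115/(0.0223×39.8) = 0.1296 K/W
R_aluminium = L/(kA) = 0.0032/(212×39.8) = 3.793×10^-7 K/W
R_outer film = 1/(h_o·A) = 1/(13.2×39.8) = 0.001903 K/W
R_total = 0.1315 K/W
Q = ΔT / R_total = 38 / 0.1315

Q ≈ 289 W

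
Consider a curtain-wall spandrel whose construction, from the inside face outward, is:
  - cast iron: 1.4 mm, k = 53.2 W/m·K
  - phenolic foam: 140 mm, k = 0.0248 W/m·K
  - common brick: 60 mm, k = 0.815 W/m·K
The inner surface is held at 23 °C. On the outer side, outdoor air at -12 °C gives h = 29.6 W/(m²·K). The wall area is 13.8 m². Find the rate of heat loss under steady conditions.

Q ≈ 84 W

Series thermal resistances:
R_cast iron = L/(kA) = 0.0014/(53.2×13.8) = 1.907×10^-6 K/W
R_phenolic foam = L/(kA) = 0.14/(0.0248×13.8) = 0.4091 K/W
R_common brick = L/(kA) = 0.06/(0.815×13.8) = 0.005335 K/W
R_outer film = 1/(h_o·A) = 1/(29.6×13.8) = 0.002448 K/W
R_total = 0.4169 K/W
Q = ΔT / R_total = 35 / 0.4169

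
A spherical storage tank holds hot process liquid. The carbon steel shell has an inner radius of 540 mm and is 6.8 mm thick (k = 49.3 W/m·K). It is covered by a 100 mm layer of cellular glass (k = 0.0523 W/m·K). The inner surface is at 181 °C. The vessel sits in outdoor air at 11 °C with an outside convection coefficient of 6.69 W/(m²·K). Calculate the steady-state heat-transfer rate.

For a spherical shell R = (1/r₁ − 1/r₂)/(4πk); film R = 1/(h·4πr²). In series:
R_carbon steel shell = (1/0.54 − 1/0.5468)/(4π×49.3) = 3.717×10^-5 K/W
R_cellular glass = (1/0.5468 − 1/0.6468)/(4π×0.0523) = 0.4302 K/W
R_outer film = 1/(h·4πr_o²) = 1/(6.69×4π×0.6468²) = 0.02843 K/W
R_total = 0.4587 K/W
Q = ΔT/R_total = 170/0.4587

Q ≈ 371 W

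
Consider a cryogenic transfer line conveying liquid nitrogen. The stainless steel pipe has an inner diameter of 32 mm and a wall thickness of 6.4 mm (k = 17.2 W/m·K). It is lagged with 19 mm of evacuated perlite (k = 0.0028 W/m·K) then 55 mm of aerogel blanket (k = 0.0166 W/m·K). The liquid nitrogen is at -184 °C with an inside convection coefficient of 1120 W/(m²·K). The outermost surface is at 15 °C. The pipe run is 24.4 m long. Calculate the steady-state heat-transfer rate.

Q ≈ 113 W

For a radial system each layer contributes R = ln(r_out/r_in)/(2πkL); films add R = 1/(hA).
R_inner film = 1/(h_i·2πr₁L) = 1/(1120×2π×0.016×24.4) = 3.64×10^-4 K/W
R_stainless steel pipe wall = ln(22.4/16)/(2π×17.2×24.4) = 1.276×10^-4 K/W
R_evacuated perlite = ln(41.4/22.4)/(2π×0.0028×24.4) = 1.431 K/W
R_aerogel blanket = ln(96.4/41.4)/(2π×0.0166×24.4) = 0.3321 K/W
R_total = 1.763 K/W
Q = ΔT/R_total = 199/1.763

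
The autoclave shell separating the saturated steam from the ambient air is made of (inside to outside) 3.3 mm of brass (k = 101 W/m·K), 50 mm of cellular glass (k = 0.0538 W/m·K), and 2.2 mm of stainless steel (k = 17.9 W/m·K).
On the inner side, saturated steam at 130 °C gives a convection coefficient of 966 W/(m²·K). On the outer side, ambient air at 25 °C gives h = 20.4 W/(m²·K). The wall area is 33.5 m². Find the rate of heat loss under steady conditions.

Q ≈ 3590 W

Treating each layer as a thermal resistance in series:
R_inner film = 1/(h_i·A) = 1/(966×33.5) = 3.09×10^-5 K/W
R_brass = L/(kA) = 0.0033/(101×33.5) = 9.753×10^-7 K/W
R_cellular glass = L/(kA) = 0.05/(0.0538×33.5) = 0.02774 K/W
R_stainless steel = L/(kA) = 0.0022/(17.9×33.5) = 3.669×10^-6 K/W
R_outer film = 1/(h_o·A) = 1/(20.4×33.5) = 0.001463 K/W
R_total = 0.02924 K/W
Q = ΔT / R_total = 105 / 0.02924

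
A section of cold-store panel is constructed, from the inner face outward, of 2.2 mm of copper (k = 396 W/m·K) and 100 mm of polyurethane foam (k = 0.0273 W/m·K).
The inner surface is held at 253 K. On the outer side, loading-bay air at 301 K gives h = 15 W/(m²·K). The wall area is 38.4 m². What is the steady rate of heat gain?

Using the resistance-network approach (series):
R_copper = L/(kA) = 0.0022/(396×38.4) = 1.447×10^-7 K/W
R_polyurethane foam = L/(kA) = 0.1/(0.0273×38.4) = 0.09539 K/W
R_outer film = 1/(h_o·A) = 1/(15×38.4) = 0.001736 K/W
R_total = 0.09713 K/W
Q = ΔT / R_total = 48 / 0.09713

Q ≈ 494 W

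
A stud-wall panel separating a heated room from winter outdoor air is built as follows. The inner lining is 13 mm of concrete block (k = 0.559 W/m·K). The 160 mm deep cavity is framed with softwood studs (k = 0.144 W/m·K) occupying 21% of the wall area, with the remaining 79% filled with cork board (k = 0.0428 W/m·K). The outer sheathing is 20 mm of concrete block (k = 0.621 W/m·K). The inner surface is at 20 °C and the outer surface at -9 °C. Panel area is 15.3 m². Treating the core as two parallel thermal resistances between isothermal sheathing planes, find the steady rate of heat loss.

Q ≈ 174 W

Sheathing layers in series; stud and cavity paths in parallel between them.
R_inner = 0.013/(0.559×15.3) = 0.00152 K/W
R_stud  = 0.16/(0.144×0.21×15.3) = 0.3458 K/W
R_cav   = 0.16/(0.0428×0.79×15.3) = 0.3093 K/W
1/R_core = 1/R_stud + 1/R_cav → R_core = 0.1633 K/W
R_outer = 0.02/(0.621×15.3) = 0.002105 K/W
R_total = 0.1669 K/W
Q = ΔT/R_total = 29/0.1669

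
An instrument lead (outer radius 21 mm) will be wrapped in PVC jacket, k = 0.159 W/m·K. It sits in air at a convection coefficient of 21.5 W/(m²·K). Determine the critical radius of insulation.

For a cylinder r_cr = k/h = 0.159/21.5
r_cr = 7.4 mm; since the bare radius (21 mm) is above r_cr, any added insulation will reduce heat loss.

r_cr ≈ 7.4 mm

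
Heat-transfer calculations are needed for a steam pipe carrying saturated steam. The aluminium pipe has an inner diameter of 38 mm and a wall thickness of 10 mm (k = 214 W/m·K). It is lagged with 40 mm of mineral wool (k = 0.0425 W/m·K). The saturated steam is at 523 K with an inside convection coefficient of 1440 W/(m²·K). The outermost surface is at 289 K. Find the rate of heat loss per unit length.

q′ ≈ 72 W/m

Cylindrical conduction, so R = ln(r₂/r₁)/(2πkL) per layer, in series:
R_inner film = 1/(h_i·2πr₁L) = 1/(1440×2π×0.019×1) = 0.005817 K/W
R_aluminium pipe wall = ln(29/19)/(2π×214×1) = 3.145×10^-4 K/W
R_mineral wool = ln(69/29)/(2π×0.0425×1) = 3.246 K/W
R_total = 3.252 K/W
Q = ΔT/R_total = 234/3.252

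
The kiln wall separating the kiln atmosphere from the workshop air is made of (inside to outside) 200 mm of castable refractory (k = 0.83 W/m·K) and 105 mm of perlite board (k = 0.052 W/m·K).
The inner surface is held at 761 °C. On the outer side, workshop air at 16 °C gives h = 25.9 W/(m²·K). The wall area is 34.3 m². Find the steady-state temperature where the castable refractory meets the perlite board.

Treating each layer as a thermal resistance in series:
R_castable refractory = L/(kA) = 0.2/(0.83×34.3) = 0.007025 K/W
R_perlite board = L/(kA) = 0.105/(0.052×34.3) = 0.05887 K/W
R_outer film = 1/(h_o·A) = 1/(25.9×34.3) = 0.001126 K/W
R_total = 0.06702 K/W;  Q = ΔT/R_total = 745/0.06702 = 11120 W
T_interface = T_inner − Q·ΣR(inner→interface) = 761 − 11100×0.007025

T ≈ 683 °C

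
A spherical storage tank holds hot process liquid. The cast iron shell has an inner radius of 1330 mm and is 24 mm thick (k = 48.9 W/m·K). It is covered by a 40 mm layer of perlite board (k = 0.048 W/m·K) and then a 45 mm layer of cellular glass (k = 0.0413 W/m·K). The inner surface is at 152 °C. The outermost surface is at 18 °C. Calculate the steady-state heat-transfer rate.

Spherical conduction: R = (1/r_in − 1/r_out)/(4πk) per layer; series-sum.
R_cast iron shell = (1/1.33 − 1/1.354)/(4π×48.9) = 2.169×10^-5 K/W
R_perlite board = (1/1.354 − 1/1.394)/(4π×0.048) = 0.03513 K/W
R_cellular glass = (1/1.394 − 1/1.439)/(4π×0.0413) = 0.04322 K/W
R_total = 0.07838 K/W
Q = ΔT/R_total = 134/0.07838

Q ≈ 1710 W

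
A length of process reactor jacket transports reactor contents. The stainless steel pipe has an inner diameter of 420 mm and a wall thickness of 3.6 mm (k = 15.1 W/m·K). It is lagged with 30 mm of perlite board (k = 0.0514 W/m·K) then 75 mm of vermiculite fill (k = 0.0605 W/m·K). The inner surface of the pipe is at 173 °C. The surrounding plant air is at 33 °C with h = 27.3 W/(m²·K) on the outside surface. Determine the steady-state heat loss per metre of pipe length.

q′ ≈ 124 W/m

Per-layer cylindrical resistances, series-summed:
R_stainless steel pipe wall = ln(213.6/210)/(2π×15.1×1) = 1.792×10^-4 K/W
R_perlite board = ln(243.6/213.6)/(2π×0.0514×1) = 0.4069 K/W
R_vermiculite fill = ln(318.6/243.6)/(2π×0.0605×1) = 0.7061 K/W
R_outer film = 1/(h_o·2πr_oL) = 1/(27.3×2π×0.3186×1) = 0.0183 K/W
R_total = 1.132 K/W
Q = ΔT/R_total = 140/1.132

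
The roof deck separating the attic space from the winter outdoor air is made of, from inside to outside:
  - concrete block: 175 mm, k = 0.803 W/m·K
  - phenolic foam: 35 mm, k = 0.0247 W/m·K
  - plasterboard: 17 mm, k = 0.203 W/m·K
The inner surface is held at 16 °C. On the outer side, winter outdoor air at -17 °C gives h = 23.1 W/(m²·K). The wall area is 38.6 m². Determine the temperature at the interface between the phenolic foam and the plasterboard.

T ≈ -14.6 °C

Series thermal resistances:
R_concrete block = L/(kA) = 0.175/(0.803×38.6) = 0.005646 K/W
R_phenolic foam = L/(kA) = 0.035/(0.0247×38.6) = 0.03671 K/W
R_plasterboard = L/(kA) = 0.017/(0.203×38.6) = 0.00217 K/W
R_outer film = 1/(h_o·A) = 1/(23.1×38.6) = 0.001122 K/W
R_total = 0.04565 K/W;  Q = ΔT/R_total = 33/0.04565 = 722.9 W
T_interface = T_inner − Q·ΣR(inner→interface) = 16 − 723×0.04236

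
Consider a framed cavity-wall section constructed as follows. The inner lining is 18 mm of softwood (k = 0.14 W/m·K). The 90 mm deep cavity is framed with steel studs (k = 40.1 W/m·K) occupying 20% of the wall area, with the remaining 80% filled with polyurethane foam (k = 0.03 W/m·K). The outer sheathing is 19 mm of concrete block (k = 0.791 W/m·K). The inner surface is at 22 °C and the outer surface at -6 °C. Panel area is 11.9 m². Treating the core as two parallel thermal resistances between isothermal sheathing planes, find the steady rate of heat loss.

Q ≈ 2030 W

Sheathing layers in series; stud and cavity paths in parallel between them.
R_inner = 0.018/(0.14×11.9) = 0.0108 K/W
R_stud  = 0.09/(40.1×0.2×11.9) = 9.43×10^-4 K/W
R_cav   = 0.09/(0.03×0.8×11.9) = 0.3151 K/W
1/R_core = 1/R_stud + 1/R_cav → R_core = 9.402×10^-4 K/W
R_outer = 0.019/(0.791×11.9) = 0.002019 K/W
R_total = 0.01376 K/W
Q = ΔT/R_total = 28/0.01376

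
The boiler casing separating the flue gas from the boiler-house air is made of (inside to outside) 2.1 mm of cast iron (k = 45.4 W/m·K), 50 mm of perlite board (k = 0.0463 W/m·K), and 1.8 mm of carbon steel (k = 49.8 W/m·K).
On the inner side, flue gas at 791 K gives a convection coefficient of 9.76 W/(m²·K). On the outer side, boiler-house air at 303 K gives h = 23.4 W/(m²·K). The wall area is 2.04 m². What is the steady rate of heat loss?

Thermal resistances in series:
R_inner film = 1/(h_i·A) = 1/(9.76×2.04) = 0.05023 K/W
R_cast iron = L/(kA) = 0.0021/(45.4×2.04) = 2.267×10^-5 K/W
R_perlite board = L/(kA) = 0.05/(0.0463×2.04) = 0.5294 K/W
R_carbon steel = L/(kA) = 0.0018/(49.8×2.04) = 1.772×10^-5 K/W
R_outer film = 1/(h_o·A) = 1/(23.4×2.04) = 0.02095 K/W
R_total = 0.6006 K/W
Q = ΔT / R_total = 488 / 0.6006

Q ≈ 813 W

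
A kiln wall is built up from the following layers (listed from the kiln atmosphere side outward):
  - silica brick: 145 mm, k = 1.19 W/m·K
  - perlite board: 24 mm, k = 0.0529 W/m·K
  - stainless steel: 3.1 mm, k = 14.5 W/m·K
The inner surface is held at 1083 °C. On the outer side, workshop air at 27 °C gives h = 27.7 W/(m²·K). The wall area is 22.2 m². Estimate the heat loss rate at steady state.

Q ≈ 38300 W

Model the wall as resistances in series:
R_silica brick = L/(kA) = 0.145/(1.19×22.2) = 0.005489 K/W
R_perlite board = L/(kA) = 0.024/(0.0529×22.2) = 0.02044 K/W
R_stainless steel = L/(kA) = 0.0031/(14.5×22.2) = 9.63×10^-6 K/W
R_outer film = 1/(h_o·A) = 1/(27.7×22.2) = 0.001626 K/W
R_total = 0.02756 K/W
Q = ΔT / R_total = 1056 / 0.02756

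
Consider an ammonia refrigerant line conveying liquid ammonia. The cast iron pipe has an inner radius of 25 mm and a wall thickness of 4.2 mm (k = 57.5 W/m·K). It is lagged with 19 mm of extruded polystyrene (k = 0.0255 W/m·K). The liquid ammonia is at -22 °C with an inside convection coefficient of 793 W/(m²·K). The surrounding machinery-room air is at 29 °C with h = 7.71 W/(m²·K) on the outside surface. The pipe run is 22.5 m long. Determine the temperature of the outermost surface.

Treating each annulus and film as a series resistance:
R_inner film = 1/(h_i·2πr₁L) = 1/(793×2π×0.025×22.5) = 3.568×10^-4 K/W
R_cast iron pipe wall = ln(29.2/25)/(2π×57.5×22.5) = 1.91×10^-5 K/W
R_extruded polystyrene = ln(48.2/29.2)/(2π×0.0255×22.5) = 0.139 K/W
R_outer film = 1/(h_o·2πr_oL) = 1/(7.71×2π×0.0482×22.5) = 0.01903 K/W
R_total = 0.1584 K/W
Q = ΔT/R_total = 51/0.1584
Q = 322 W
T_interface = T_inner + Q·ΣR(inner→interface) = -22 + 322×0.1394

T ≈ 22.9 °C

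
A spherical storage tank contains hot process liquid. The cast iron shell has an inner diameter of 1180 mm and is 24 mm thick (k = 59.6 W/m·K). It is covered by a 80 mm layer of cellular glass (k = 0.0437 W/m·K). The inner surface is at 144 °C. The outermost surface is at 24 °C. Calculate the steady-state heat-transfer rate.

Q ≈ 351 W

Spherical conduction: R = (1/r_in − 1/r_out)/(4πk) per layer; series-sum.
R_cast iron shell = (1/0.59 − 1/0.614)/(4π×59.6) = 8.846×10^-5 K/W
R_cellular glass = (1/0.614 − 1/0.694)/(4π×0.0437) = 0.3419 K/W
R_total = 0.342 K/W
Q = ΔT/R_total = 120/0.342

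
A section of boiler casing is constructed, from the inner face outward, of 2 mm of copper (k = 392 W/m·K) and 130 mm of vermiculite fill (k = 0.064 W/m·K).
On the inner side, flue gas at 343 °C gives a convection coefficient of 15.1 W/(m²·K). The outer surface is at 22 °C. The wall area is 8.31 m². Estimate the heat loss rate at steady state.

Using the resistance-network approach (series):
R_inner film = 1/(h_i·A) = 1/(15.1×8.31) = 0.007969 K/W
R_copper = L/(kA) = 0.002/(392×8.31) = 6.14×10^-7 K/W
R_vermiculite fill = L/(kA) = 0.13/(0.064×8.31) = 0.2444 K/W
R_total = 0.2524 K/W
Q = ΔT / R_total = 321 / 0.2524

Q ≈ 1270 W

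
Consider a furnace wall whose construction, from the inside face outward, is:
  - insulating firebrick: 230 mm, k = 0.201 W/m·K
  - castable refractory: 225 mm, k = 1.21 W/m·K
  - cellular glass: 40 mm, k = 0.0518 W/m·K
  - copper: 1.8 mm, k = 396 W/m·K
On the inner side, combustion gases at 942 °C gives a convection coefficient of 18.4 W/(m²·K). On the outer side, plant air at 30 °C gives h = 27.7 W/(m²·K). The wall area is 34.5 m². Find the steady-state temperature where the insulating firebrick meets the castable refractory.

Model the wall as resistances in series:
R_inner film = 1/(h_i·A) = 1/(18.4×34.5) = 0.001575 K/W
R_insulating firebrick = L/(kA) = 0.23/(0.201×34.5) = 0.03317 K/W
R_castable refractory = L/(kA) = 0.225/(1.21×34.5) = 0.00539 K/W
R_cellular glass = L/(kA) = 0.04/(0.0518×34.5) = 0.02238 K/W
R_copper = L/(kA) = 0.0018/(396×34.5) = 1.318×10^-7 K/W
R_outer film = 1/(h_o·A) = 1/(27.7×34.5) = 0.001046 K/W
R_total = 0.06356 K/W;  Q = ΔT/R_total = 912/0.06356 = 14350 W
T_interface = T_inner − Q·ΣR(inner→interface) = 942 − 14300×0.03474

T ≈ 444 °C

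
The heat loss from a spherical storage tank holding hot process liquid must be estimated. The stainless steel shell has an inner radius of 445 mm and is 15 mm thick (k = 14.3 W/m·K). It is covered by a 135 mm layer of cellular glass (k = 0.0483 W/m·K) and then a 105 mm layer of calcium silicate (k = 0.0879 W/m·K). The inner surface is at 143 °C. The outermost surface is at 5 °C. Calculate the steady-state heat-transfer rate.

Q ≈ 133 W

For a spherical shell R = (1/r₁ − 1/r₂)/(4πk); film R = 1/(h·4πr²). In series:
R_stainless steel shell = (1/0.445 − 1/0.46)/(4π×14.3) = 4.078×10^-4 K/W
R_cellular glass = (1/0.46 − 1/0.595)/(4π×0.0483) = 0.8126 K/W
R_calcium silicate = (1/0.595 − 1/0.7)/(4π×0.0879) = 0.2282 K/W
R_total = 1.041 K/W
Q = ΔT/R_total = 138/1.041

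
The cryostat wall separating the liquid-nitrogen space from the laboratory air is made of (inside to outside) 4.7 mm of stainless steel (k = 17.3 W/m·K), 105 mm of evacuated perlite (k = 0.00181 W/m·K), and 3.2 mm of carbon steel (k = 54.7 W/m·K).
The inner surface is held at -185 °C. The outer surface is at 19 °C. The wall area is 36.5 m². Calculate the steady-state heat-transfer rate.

Series thermal resistances:
R_stainless steel = L/(kA) = 0.0047/(17.3×36.5) = 7.443×10^-6 K/W
R_evacuated perlite = L/(kA) = 0.105/(0.00181×36.5) = 1.589 K/W
R_carbon steel = L/(kA) = 0.0032/(54.7×36.5) = 1.603×10^-6 K/W
R_total = 1.589 K/W
Q = ΔT / R_total = 204 / 1.589

Q ≈ 128 W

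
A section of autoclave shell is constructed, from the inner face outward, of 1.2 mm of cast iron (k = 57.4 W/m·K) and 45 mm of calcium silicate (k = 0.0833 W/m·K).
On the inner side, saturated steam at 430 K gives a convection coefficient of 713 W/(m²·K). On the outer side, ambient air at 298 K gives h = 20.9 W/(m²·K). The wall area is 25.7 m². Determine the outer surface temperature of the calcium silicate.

Series thermal resistances:
R_inner film = 1/(h_i·A) = 1/(713×25.7) = 5.457×10^-5 K/W
R_cast iron = L/(kA) = 0.0012/(57.4×25.7) = 8.135×10^-7 K/W
R_calcium silicate = L/(kA) = 0.045/(0.0833×25.7) = 0.02102 K/W
R_outer film = 1/(h_o·A) = 1/(20.9×25.7) = 0.001862 K/W
R_total = 0.02294 K/W;  Q = ΔT/R_total = 132/0.02294 = 5755 W
T_interface = T_inner − Q·ΣR(inner→interface) = 430 − 5750×0.02108

T ≈ 309 K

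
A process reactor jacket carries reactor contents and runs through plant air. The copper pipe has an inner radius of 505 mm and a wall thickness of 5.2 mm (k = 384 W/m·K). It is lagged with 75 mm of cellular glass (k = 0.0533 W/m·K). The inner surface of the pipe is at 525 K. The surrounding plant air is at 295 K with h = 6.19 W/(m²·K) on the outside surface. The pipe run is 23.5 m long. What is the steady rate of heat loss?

Q ≈ 11900 W

Cylindrical conduction, so R = ln(r₂/r₁)/(2πkL) per layer, in series:
R_copper pipe wall = ln(510.2/505)/(2π×384×23.5) = 1.807×10^-7 K/W
R_cellular glass = ln(585.2/510.2)/(2π×0.0533×23.5) = 0.01743 K/W
R_outer film = 1/(h_o·2πr_oL) = 1/(6.19×2π×0.5852×23.5) = 0.00187 K/W
R_total = 0.0193 K/W
Q = ΔT/R_total = 230/0.0193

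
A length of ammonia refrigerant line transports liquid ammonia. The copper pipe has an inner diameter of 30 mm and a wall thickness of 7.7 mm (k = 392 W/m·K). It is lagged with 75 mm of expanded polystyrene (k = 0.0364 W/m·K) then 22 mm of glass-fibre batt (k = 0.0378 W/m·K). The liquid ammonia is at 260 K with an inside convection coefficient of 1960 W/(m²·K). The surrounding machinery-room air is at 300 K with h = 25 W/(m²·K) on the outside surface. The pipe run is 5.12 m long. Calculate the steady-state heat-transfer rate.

For a radial system each layer contributes R = ln(r_out/r_in)/(2πkL); films add R = 1/(hA).
R_inner film = 1/(h_i·2πr₁L) = 1/(1960×2π×0.015×5.12) = 0.001057 K/W
R_copper pipe wall = ln(22.7/15)/(2π×392×5.12) = 3.285×10^-5 K/W
R_expanded polystyrene = ln(97.7/22.7)/(2π×0.0364×5.12) = 1.246 K/W
R_glass-fibre batt = ln(119.7/97.7)/(2π×0.0378×5.12) = 0.167 K/W
R_outer film = 1/(h_o·2πr_oL) = 1/(25×2π×0.1197×5.12) = 0.01039 K/W
R_total = 1.425 K/W
Q = ΔT/R_total = 40/1.425

Q ≈ 28.1 W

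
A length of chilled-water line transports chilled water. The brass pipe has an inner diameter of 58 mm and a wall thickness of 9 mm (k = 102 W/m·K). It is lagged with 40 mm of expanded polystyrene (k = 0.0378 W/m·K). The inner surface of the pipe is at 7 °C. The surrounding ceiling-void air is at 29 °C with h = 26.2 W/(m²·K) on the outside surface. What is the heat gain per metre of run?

q′ ≈ 7.08 W/m

Radial resistances (cylindrical: R_cond = ln(r_o/r_i)/(2πkL), R_conv = 1/(h·2πrL)):
R_brass pipe wall = ln(38/29)/(2π×102×1) = 4.217×10^-4 K/W
R_expanded polystyrene = ln(78/38)/(2π×0.0378×1) = 3.028 K/W
R_outer film = 1/(h_o·2πr_oL) = 1/(26.2×2π×0.078×1) = 0.07788 K/W
R_total = 3.106 K/W
Q = ΔT/R_total = 22/3.106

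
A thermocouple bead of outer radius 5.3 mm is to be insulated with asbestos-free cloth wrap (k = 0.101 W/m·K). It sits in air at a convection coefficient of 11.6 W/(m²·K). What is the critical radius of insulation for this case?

r_cr ≈ 17.4 mm

For a sphere r_cr = 2k/h = 2×0.101/11.6
r_cr = 17.4 mm; since the bare radius (5.3 mm) is below r_cr, adding a thin layer of insulation will *increase* heat loss.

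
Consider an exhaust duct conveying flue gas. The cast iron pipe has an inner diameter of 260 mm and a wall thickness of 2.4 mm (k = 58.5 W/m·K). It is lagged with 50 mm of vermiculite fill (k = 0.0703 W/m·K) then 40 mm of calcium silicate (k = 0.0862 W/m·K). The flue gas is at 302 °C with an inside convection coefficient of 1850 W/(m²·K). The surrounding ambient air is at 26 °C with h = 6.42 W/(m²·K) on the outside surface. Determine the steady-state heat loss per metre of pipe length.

q′ ≈ 229 W/m

Radial resistances (cylindrical: R_cond = ln(r_o/r_i)/(2πkL), R_conv = 1/(h·2πrL)):
R_inner film = 1/(h_i·2πr₁L) = 1/(1850×2π×0.13×1) = 6.618×10^-4 K/W
R_cast iron pipe wall = ln(132.4/130)/(2π×58.5×1) = 4.977×10^-5 K/W
R_vermiculite fill = ln(182.4/132.4)/(2π×0.0703×1) = 0.7253 K/W
R_calcium silicate = ln(222.4/182.4)/(2π×0.0862×1) = 0.3661 K/W
R_outer film = 1/(h_o·2πr_oL) = 1/(6.42×2π×0.2224×1) = 0.1115 K/W
R_total = 1.204 K/W
Q = ΔT/R_total = 276/1.204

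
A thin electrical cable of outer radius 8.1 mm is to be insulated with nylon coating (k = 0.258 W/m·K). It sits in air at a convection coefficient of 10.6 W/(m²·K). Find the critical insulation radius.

r_cr ≈ 24.3 mm

For a cylinder r_cr = k/h = 0.258/10.6
r_cr = 24.3 mm; since the bare radius (8.1 mm) is below r_cr, adding a thin layer of insulation will *increase* heat loss.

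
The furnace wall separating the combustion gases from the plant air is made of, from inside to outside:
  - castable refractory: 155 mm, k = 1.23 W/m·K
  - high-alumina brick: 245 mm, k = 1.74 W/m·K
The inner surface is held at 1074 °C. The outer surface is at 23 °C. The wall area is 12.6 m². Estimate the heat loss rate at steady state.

Model the wall as resistances in series:
R_castable refractory = L/(kA) = 0.155/(1.23×12.6) = 0.01 K/W
R_high-alumina brick = L/(kA) = 0.245/(1.74×12.6) = 0.01117 K/W
R_total = 0.02118 K/W
Q = ΔT / R_total = 1051 / 0.02118

Q ≈ 49600 W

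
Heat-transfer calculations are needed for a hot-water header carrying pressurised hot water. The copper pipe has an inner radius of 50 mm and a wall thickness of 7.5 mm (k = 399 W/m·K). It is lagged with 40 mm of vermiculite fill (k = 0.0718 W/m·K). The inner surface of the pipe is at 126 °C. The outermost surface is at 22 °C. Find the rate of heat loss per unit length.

Treating each annulus and film as a series resistance:
R_copper pipe wall = ln(57.5/50)/(2π×399×1) = 5.575×10^-5 K/W
R_vermiculite fill = ln(97.5/57.5)/(2π×0.0718×1) = 1.171 K/W
R_total = 1.171 K/W
Q = ΔT/R_total = 104/1.171

q′ ≈ 88.8 W/m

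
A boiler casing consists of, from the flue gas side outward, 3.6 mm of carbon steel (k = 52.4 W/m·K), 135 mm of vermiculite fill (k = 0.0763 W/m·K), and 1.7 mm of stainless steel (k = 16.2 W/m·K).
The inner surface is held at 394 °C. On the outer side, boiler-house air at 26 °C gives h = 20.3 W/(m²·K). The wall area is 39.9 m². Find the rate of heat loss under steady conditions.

Q ≈ 8070 W

Using the resistance-network approach (series):
R_carbon steel = L/(kA) = 0.0036/(52.4×39.9) = 1.722×10^-6 K/W
R_vermiculite fill = L/(kA) = 0.135/(0.0763×39.9) = 0.04434 K/W
R_stainless steel = L/(kA) = 0.0017/(16.2×39.9) = 2.63×10^-6 K/W
R_outer film = 1/(h_o·A) = 1/(20.3×39.9) = 0.001235 K/W
R_total = 0.04558 K/W
Q = ΔT / R_total = 368 / 0.04558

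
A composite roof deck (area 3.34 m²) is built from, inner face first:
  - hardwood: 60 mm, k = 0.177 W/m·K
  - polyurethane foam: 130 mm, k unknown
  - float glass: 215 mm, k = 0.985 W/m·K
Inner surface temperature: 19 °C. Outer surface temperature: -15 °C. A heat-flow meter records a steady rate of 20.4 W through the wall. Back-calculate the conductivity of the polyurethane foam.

k ≈ 0.026 W/(m·K)

Model the wall as resistances in series:
R_hardwood = L/(kA) = 0.06/(0.177×3.34) = 0.1015 K/W
R_float glass = L/(kA) = 0.215/(0.985×3.34) = 0.06535 K/W
Sum of known resistances R_other = 0.1668 K/W
Total R = ΔT/Q = 34/20.4 = 1.667 K/W
R_polyurethane foam = R_total − R_other = 1.5 K/W
k = L/(R·A) = 0.13/(1.5×3.34)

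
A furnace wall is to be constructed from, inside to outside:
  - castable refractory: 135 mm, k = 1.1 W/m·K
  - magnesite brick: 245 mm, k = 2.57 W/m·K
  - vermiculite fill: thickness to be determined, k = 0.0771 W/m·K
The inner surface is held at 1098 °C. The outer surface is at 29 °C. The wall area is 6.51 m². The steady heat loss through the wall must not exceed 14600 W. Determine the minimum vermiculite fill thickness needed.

L ≈ 19.9 mm

Using the resistance-network approach (series):
R_castable refractory = L/(kA) = 0.135/(1.1×6.51) = 0.01885 K/W
R_magnesite brick = L/(kA) = 0.245/(2.57×6.51) = 0.01464 K/W
Sum of the known resistances R_other = 0.0335 K/W
Required total resistance R_tot = ΔT/Q_allow = 1069/14600 = 0.07322 K/W
R_vermiculite fill = R_tot − R_other = 0.03972 K/W
L = R·k·A = 0.03972×0.0771×6.51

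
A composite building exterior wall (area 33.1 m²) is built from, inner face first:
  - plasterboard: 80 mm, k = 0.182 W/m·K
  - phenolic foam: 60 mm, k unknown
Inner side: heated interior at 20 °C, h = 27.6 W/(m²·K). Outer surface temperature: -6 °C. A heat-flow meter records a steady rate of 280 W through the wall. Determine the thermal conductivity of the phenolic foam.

k ≈ 0.0231 W/(m·K)

Series thermal resistances:
R_inner film = 1/(h_i·A) = 1/(27.6×33.1) = 0.001095 K/W
R_plasterboard = L/(kA) = 0.08/(0.182×33.1) = 0.01328 K/W
Sum of known resistances R_other = 0.01437 K/W
Total R = ΔT/Q = 26/280 = 0.09286 K/W
R_phenolic foam = R_total − R_other = 0.07848 K/W
k = L/(R·A) = 0.06/(0.07848×33.1)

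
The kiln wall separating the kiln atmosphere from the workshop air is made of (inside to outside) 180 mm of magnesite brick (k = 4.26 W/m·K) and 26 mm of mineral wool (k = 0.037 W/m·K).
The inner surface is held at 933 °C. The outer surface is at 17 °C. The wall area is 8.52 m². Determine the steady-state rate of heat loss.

Thermal resistances in series:
R_magnesite brick = L/(kA) = 0.18/(4.26×8.52) = 0.004959 K/W
R_mineral wool = L/(kA) = 0.026/(0.037×8.52) = 0.08248 K/W
R_total = 0.08744 K/W
Q = ΔT / R_total = 916 / 0.08744

Q ≈ 10500 W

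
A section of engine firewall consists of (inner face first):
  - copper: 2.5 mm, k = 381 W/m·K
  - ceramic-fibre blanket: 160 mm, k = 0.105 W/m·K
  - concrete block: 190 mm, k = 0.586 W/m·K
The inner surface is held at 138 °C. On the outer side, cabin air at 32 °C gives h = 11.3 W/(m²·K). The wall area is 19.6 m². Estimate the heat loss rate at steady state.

Q ≈ 1070 W

Treating each layer as a thermal resistance in series:
R_copper = L/(kA) = 0.0025/(381×19.6) = 3.348×10^-7 K/W
R_ceramic-fibre blanket = L/(kA) = 0.16/(0.105×19.6) = 0.07775 K/W
R_concrete block = L/(kA) = 0.19/(0.586×19.6) = 0.01654 K/W
R_outer film = 1/(h_o·A) = 1/(11.3×19.6) = 0.004515 K/W
R_total = 0.0988 K/W
Q = ΔT / R_total = 106 / 0.0988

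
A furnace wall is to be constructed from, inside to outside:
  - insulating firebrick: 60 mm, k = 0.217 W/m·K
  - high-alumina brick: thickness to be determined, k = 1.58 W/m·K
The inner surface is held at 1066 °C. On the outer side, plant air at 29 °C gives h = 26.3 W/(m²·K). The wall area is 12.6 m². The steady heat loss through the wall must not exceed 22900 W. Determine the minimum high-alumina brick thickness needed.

L ≈ 405 mm

Model the wall as resistances in series:
R_insulating firebrick = L/(kA) = 0.06/(0.217×12.6) = 0.02194 K/W
R_outer film = 1/(h_o·A) = 1/(26.3×12.6) = 0.003018 K/W
Sum of the known resistances R_other = 0.02496 K/W
Required total resistance R_tot = ΔT/Q_allow = 1037/22900 = 0.04528 K/W
R_high-alumina brick = R_tot − R_other = 0.02032 K/W
L = R·k·A = 0.02032×1.58×12.6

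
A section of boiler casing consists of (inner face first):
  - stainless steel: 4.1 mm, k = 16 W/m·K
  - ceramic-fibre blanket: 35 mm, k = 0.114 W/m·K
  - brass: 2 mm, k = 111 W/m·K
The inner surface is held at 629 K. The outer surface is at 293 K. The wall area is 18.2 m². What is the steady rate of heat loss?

Treating each layer as a thermal resistance in series:
R_stainless steel = L/(kA) = 0.0041/(16×18.2) = 1.408×10^-5 K/W
R_ceramic-fibre blanket = L/(kA) = 0.035/(0.114×18.2) = 0.01687 K/W
R_brass = L/(kA) = 0.002/(111×18.2) = 9.9×10^-7 K/W
R_total = 0.01688 K/W
Q = ΔT / R_total = 336 / 0.01688

Q ≈ 19900 W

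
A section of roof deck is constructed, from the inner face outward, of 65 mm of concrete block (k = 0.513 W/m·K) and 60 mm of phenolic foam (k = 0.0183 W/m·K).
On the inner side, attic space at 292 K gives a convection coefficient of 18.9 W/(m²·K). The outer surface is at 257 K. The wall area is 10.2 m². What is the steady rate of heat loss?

Q ≈ 103 W

Series thermal resistances:
R_inner film = 1/(h_i·A) = 1/(18.9×10.2) = 0.005187 K/W
R_concrete block = L/(kA) = 0.065/(0.513×10.2) = 0.01242 K/W
R_phenolic foam = L/(kA) = 0.06/(0.0183×10.2) = 0.3214 K/W
R_total = 0.339 K/W
Q = ΔT / R_total = 35 / 0.339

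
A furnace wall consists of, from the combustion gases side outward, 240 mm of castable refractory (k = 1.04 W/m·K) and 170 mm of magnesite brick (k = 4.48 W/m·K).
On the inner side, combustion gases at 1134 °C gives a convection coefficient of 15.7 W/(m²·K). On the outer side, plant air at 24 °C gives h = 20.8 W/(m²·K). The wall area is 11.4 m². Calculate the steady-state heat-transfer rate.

Treating each layer as a thermal resistance in series:
R_inner film = 1/(h_i·A) = 1/(15.7×11.4) = 0.005587 K/W
R_castable refractory = L/(kA) = 0.24/(1.04×11.4) = 0.02024 K/W
R_magnesite brick = L/(kA) = 0.17/(4.48×11.4) = 0.003329 K/W
R_outer film = 1/(h_o·A) = 1/(20.8×11.4) = 0.004217 K/W
R_total = 0.03338 K/W
Q = ΔT / R_total = 1110 / 0.03338

Q ≈ 33300 W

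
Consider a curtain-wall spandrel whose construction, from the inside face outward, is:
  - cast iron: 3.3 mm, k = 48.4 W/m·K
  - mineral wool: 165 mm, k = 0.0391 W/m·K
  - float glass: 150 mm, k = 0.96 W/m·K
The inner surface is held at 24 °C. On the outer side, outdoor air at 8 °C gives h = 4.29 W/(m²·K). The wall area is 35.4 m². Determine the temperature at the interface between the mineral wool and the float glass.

Model the wall as resistances in series:
R_cast iron = L/(kA) = 0.0033/(48.4×35.4) = 1.926×10^-6 K/W
R_mineral wool = L/(kA) = 0.165/(0.0391×35.4) = 0.1192 K/W
R_float glass = L/(kA) = 0.15/(0.96×35.4) = 0.004414 K/W
R_outer film = 1/(h_o·A) = 1/(4.29×35.4) = 0.006585 K/W
R_total = 0.1302 K/W;  Q = ΔT/R_total = 16/0.1302 = 122.9 W
T_interface = T_inner − Q·ΣR(inner→interface) = 24 − 123×0.1192

T ≈ 9.35 °C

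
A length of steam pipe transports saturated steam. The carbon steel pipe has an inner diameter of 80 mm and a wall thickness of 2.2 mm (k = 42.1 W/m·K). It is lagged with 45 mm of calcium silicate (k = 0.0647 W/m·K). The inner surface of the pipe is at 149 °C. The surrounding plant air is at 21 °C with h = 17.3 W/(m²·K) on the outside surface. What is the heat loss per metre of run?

q′ ≈ 67.7 W/m

Radial resistances (cylindrical: R_cond = ln(r_o/r_i)/(2πkL), R_conv = 1/(h·2πrL)):
R_carbon steel pipe wall = ln(42.2/40)/(2π×42.1×1) = 2.024×10^-4 K/W
R_calcium silicate = ln(87.2/42.2)/(2π×0.0647×1) = 1.785 K/W
R_outer film = 1/(h_o·2πr_oL) = 1/(17.3×2π×0.0872×1) = 0.1055 K/W
R_total = 1.891 K/W
Q = ΔT/R_total = 128/1.891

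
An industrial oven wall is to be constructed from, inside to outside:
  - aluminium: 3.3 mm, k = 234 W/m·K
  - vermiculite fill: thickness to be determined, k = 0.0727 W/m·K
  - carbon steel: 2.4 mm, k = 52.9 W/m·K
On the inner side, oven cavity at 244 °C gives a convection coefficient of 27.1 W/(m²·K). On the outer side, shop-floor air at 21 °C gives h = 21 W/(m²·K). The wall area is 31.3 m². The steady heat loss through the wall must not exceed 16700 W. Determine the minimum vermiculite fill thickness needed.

L ≈ 24.2 mm

Treating each layer as a thermal resistance in series:
R_inner film = 1/(h_i·A) = 1/(27.1×31.3) = 0.001179 K/W
R_aluminium = L/(kA) = 0.0033/(234×31.3) = 4.506×10^-7 K/W
R_carbon steel = L/(kA) = 0.0024/(52.9×31.3) = 1.449×10^-6 K/W
R_outer film = 1/(h_o·A) = 1/(21×31.3) = 0.001521 K/W
Sum of the known resistances R_other = 0.002702 K/W
Required total resistance R_tot = ΔT/Q_allow = 223/16700 = 0.01335 K/W
R_vermiculite fill = R_tot − R_other = 0.01065 K/W
L = R·k·A = 0.01065×0.0727×31.3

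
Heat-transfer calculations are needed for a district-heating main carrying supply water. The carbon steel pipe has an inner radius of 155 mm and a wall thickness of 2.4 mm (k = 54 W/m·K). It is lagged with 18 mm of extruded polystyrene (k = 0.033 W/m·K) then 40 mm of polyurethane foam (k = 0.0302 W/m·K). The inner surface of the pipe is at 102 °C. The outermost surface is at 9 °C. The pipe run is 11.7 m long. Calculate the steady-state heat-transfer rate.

Radial resistances (cylindrical: R_cond = ln(r_o/r_i)/(2πkL), R_conv = 1/(h·2πrL)):
R_carbon steel pipe wall = ln(157.4/155)/(2π×54×11.7) = 3.871×10^-6 K/W
R_extruded polystyrene = ln(175.4/157.4)/(2π×0.033×11.7) = 0.04463 K/W
R_polyurethane foam = ln(215.4/175.4)/(2π×0.0302×11.7) = 0.09253 K/W
R_total = 0.1372 K/W
Q = ΔT/R_total = 93/0.1372

Q ≈ 678 W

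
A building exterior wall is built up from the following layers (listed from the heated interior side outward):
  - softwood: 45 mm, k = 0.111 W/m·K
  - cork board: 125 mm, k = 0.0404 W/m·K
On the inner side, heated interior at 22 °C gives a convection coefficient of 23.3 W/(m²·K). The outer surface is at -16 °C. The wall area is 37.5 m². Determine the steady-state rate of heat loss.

Thermal resistances in series:
R_inner film = 1/(h_i·A) = 1/(23.3×37.5) = 0.001144 K/W
R_softwood = L/(kA) = 0.045/(0.111×37.5) = 0.01081 K/W
R_cork board = L/(kA) = 0.125/(0.0404×37.5) = 0.08251 K/W
R_total = 0.09446 K/W
Q = ΔT / R_total = 38 / 0.09446

Q ≈ 402 W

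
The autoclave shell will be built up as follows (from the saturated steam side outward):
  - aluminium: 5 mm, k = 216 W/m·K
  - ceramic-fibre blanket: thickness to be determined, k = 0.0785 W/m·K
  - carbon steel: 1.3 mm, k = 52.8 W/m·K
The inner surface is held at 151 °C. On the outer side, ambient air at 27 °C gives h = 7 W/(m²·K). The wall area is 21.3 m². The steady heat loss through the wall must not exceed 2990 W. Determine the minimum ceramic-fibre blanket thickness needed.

L ≈ 58.1 mm

Thermal resistances in series:
R_aluminium = L/(kA) = 0.005/(216×21.3) = 1.087×10^-6 K/W
R_carbon steel = L/(kA) = 0.0013/(52.8×21.3) = 1.156×10^-6 K/W
R_outer film = 1/(h_o·A) = 1/(7×21.3) = 0.006707 K/W
Sum of the known resistances R_other = 0.006709 K/W
Required total resistance R_tot = ΔT/Q_allow = 124/2990 = 0.04147 K/W
R_ceramic-fibre blanket = R_tot − R_other = 0.03476 K/W
L = R·k·A = 0.03476×0.0785×21.3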